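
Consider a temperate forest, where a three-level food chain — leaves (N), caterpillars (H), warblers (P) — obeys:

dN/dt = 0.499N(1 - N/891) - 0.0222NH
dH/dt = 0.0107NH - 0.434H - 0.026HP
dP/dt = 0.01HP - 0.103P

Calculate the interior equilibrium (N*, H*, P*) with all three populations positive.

N* ≈ 483, H* ≈ 10.3, P* ≈ 182

From dP/dt = 0: 0.01H* = 0.103, so H* = 10.3.
From dN/dt = 0: 0.499(1 - N*/891) = 0.0222·10.3, giving N* = 891·(1 - 0.458) = 483.
From dH/dt = 0: 0.0107·483 - 0.434 = 0.026P*, so P* = 4.73/0.026 = 182.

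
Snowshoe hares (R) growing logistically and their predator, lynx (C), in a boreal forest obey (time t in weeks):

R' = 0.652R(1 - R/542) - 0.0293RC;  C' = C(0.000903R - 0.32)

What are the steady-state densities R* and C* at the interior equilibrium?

R* ≈ 354, C* ≈ 7.7

From dC/dt = 0 with C > 0: 0.000903R* = 0.32, so R* = 354.
Substitute into dR/dt = 0: 0.652(1 - 354/542) = 0.0293C*.
The bracket is 0.346, giving C* = 0.226/0.0293 = 7.7.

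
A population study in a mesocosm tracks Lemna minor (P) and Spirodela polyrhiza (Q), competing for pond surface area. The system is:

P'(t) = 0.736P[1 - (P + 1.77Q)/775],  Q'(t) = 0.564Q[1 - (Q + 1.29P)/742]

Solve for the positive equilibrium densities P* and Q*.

P* ≈ 419, Q* ≈ 201

Setting both brackets to zero gives the nullclines P + 1.77Q = 775 and 1.29P + Q = 742.
Substituting Q = 742 - 1.29P into the first: P(1 - 1.77·1.29) = 775 - 1.77·742.
So P* = -538/-1.28 = 419, and then Q* = 742 - 1.29·419 = 201.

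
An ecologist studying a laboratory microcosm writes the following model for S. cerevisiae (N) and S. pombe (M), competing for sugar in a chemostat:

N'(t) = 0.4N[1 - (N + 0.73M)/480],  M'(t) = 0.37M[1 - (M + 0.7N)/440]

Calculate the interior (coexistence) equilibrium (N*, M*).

Setting both brackets to zero gives the nullclines N + 0.73M = 480 and 0.7N + M = 440.
Substituting M = 440 - 0.7N into the first: N(1 - 0.73·0.7) = 480 - 0.73·440.
So N* = 159/0.489 = 325, and then M* = 440 - 0.7·325 = 213.

N* ≈ 325, M* ≈ 213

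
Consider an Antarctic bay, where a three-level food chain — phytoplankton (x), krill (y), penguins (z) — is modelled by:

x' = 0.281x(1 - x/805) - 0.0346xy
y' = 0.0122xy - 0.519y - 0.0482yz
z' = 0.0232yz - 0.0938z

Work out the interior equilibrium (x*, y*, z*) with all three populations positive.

From dz/dt = 0: 0.0232y* = 0.0938, so y* = 4.04.
From dx/dt = 0: 0.281(1 - x*/805) = 0.0346·4.04, giving x* = 805·(1 - 0.498) = 404.
From dy/dt = 0: 0.0122·404 - 0.519 = 0.0482z*, so z* = 4.41/0.0482 = 91.6.

x* ≈ 404, y* ≈ 4.04, z* ≈ 91.6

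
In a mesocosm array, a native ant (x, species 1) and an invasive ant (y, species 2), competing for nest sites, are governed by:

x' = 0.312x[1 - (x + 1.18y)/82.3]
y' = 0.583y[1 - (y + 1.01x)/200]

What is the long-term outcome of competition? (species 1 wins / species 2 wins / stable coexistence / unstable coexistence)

Compare the nullcline intercepts: K1/α12 = 82.3/1.18 = 69.7 < K2 = 200; K2/α21 = 200/1.01 = 198 > K1 = 82.3.
Since the inequalities point opposite ways, species 2 can invade but species 1 cannot.

species 2 excludes species 1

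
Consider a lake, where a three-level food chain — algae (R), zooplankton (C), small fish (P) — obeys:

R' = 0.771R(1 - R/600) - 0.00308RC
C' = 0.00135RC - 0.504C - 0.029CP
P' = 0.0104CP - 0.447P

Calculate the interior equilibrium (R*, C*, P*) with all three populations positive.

From dP/dt = 0: 0.0104C* = 0.447, so C* = 43.
From dR/dt = 0: 0.771(1 - R*/600) = 0.00308·43, giving R* = 600·(1 - 0.172) = 497.
From dC/dt = 0: 0.00135·497 - 0.504 = 0.029P*, so P* = 0.167/0.029 = 5.76.

R* ≈ 497, C* ≈ 43, P* ≈ 5.76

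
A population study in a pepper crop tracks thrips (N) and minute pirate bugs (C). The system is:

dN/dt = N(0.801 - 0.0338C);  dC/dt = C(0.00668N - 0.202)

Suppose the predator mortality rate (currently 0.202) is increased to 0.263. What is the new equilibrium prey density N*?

N* ≈ 39.4

At the interior fixed point, setting dC/dt = 0 with C > 0 fixes N* = (predator death rate)/(NC coefficient) — independent of the other coefficients.
With the change, N* = 0.263/0.00668 = 39.4; it rises from 30.2.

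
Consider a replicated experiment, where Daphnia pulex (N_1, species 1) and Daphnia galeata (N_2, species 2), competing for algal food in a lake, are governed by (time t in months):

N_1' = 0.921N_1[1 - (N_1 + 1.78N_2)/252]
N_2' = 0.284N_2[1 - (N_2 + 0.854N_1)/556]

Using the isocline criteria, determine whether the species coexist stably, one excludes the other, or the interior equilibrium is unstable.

Compare the nullcline intercepts: K1/α12 = 252/1.78 = 142 < K2 = 556; K2/α21 = 556/0.854 = 651 > K1 = 252.
Since the inequalities point opposite ways, species 2 can invade but species 1 cannot.

species 2 excludes species 1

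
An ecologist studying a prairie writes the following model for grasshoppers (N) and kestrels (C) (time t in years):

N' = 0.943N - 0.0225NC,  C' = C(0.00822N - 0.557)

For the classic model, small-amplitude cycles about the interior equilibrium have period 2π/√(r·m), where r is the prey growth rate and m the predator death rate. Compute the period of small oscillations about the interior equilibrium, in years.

T ≈ 8.67 years

Here r = 0.943 and m = 0.557, so r·m = 0.525.
ω = √0.525 = 0.725 per year, hence T = 2π/ω ≈ 8.67 years.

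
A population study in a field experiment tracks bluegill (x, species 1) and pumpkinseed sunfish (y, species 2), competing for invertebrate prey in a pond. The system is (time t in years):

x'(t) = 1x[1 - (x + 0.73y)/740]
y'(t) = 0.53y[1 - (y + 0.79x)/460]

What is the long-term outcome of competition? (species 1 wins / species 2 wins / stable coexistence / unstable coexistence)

species 1 excludes species 2

Compare the nullcline intercepts: K1/α12 = 740/0.73 = 1010 > K2 = 460; K2/α21 = 460/0.79 = 582 < K1 = 740.
Since the inequalities point opposite ways, species 1 can invade but species 2 cannot.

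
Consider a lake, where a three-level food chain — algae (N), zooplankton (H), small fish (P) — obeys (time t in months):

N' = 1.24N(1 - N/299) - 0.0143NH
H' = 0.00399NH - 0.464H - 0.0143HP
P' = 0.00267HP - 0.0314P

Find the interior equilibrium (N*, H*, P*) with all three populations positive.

From dP/dt = 0: 0.00267H* = 0.0314, so H* = 11.8.
From dN/dt = 0: 1.24(1 - N*/299) = 0.0143·11.8, giving N* = 299·(1 - 0.136) = 258.
From dH/dt = 0: 0.00399·258 - 0.464 = 0.0143P*, so P* = 0.567/0.0143 = 39.7.

N* ≈ 258, H* ≈ 11.8, P* ≈ 39.7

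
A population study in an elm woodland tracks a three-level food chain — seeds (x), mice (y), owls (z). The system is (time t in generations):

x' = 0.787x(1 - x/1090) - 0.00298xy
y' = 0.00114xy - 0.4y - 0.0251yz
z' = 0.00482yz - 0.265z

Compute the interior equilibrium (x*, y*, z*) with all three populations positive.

x* ≈ 863, y* ≈ 55, z* ≈ 23.3

From dz/dt = 0: 0.00482y* = 0.265, so y* = 55.
From dx/dt = 0: 0.787(1 - x*/1090) = 0.00298·55, giving x* = 1090·(1 - 0.208) = 863.
From dy/dt = 0: 0.00114·863 - 0.4 = 0.0251z*, so z* = 0.584/0.0251 = 23.3.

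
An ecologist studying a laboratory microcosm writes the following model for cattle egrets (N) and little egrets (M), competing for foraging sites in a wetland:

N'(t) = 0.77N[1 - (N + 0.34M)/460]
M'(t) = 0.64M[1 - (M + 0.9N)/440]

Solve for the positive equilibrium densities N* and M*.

N* ≈ 447, M* ≈ 37.5

Setting both brackets to zero gives the nullclines N + 0.34M = 460 and 0.9N + M = 440.
Substituting M = 440 - 0.9N into the first: N(1 - 0.34·0.9) = 460 - 0.34·440.
So N* = 310/0.694 = 447, and then M* = 440 - 0.9·447 = 37.5.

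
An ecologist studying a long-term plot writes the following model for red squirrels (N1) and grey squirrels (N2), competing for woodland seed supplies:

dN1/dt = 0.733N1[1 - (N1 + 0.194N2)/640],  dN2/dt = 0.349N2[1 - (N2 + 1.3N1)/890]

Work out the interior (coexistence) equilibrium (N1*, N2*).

N1* ≈ 625, N2* ≈ 77.6

Setting both brackets to zero gives the nullclines N1 + 0.194N2 = 640 and 1.3N1 + N2 = 890.
Substituting N2 = 890 - 1.3N1 into the first: N1(1 - 0.194·1.3) = 640 - 0.194·890.
So N1* = 467/0.748 = 625, and then N2* = 890 - 1.3·625 = 77.6.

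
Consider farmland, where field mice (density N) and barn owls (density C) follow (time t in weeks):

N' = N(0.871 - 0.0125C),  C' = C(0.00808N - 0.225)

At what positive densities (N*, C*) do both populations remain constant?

Set dC/dt = 0 with C > 0: 0.00808N - 0.225 = 0, so N* = 0.225/0.00808 = 27.8.
Set dN/dt = 0 with N > 0: 0.871 - 0.0125C = 0, so C* = 0.871/0.0125 = 69.7.

N* ≈ 27.8, C* ≈ 69.7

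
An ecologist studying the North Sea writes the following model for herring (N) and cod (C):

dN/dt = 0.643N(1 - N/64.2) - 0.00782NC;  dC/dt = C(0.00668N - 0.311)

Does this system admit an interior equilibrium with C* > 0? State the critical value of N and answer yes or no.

Threshold N = 46.6; K > 46.6, so yes, the predator persists.

The predator equation gives dC/dt > 0 only when N > 0.311/0.00668 = 46.6.
Without the predator, N → K = 64.2. Since 64.2 > 46.6, the predator can invade and persist.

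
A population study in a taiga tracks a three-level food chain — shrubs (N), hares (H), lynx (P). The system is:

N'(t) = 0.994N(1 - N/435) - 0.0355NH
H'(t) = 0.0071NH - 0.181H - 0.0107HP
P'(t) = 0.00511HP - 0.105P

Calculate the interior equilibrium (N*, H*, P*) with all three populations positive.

From dP/dt = 0: 0.00511H* = 0.105, so H* = 20.5.
From dN/dt = 0: 0.994(1 - N*/435) = 0.0355·20.5, giving N* = 435·(1 - 0.734) = 116.
From dH/dt = 0: 0.0071·116 - 0.181 = 0.0107P*, so P* = 0.641/0.0107 = 59.9.

N* ≈ 116, H* ≈ 20.5, P* ≈ 59.9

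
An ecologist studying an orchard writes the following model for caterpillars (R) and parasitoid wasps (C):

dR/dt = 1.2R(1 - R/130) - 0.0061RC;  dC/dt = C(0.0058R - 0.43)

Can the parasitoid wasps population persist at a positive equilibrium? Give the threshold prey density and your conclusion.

Threshold R = 74.1; K > 74.1, so yes, the predator persists.

The predator equation gives dC/dt > 0 only when R > 0.43/0.0058 = 74.1.
Without the predator, R → K = 130. Since 130 > 74.1, the predator can invade and persist.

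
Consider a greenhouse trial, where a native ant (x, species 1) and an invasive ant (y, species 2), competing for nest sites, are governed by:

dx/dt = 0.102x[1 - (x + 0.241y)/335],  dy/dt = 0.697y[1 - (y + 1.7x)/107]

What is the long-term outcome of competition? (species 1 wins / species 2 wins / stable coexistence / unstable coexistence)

species 1 excludes species 2

Compare the nullcline intercepts: K1/α12 = 335/0.241 = 1390 > K2 = 107; K2/α21 = 107/1.7 = 62.9 < K1 = 335.
Since the inequalities point opposite ways, species 1 can invade but species 2 cannot.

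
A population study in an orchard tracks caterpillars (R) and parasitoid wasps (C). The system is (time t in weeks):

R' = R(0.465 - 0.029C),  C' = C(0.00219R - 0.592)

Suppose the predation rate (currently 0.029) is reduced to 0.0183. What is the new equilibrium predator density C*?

C* ≈ 25.4

At the interior fixed point, setting dR/dt = 0 with R > 0 fixes C* = (prey growth rate)/(RC coefficient) — independent of the other coefficients.
With the change, C* = 0.465/0.0183 = 25.4; it rises from 16.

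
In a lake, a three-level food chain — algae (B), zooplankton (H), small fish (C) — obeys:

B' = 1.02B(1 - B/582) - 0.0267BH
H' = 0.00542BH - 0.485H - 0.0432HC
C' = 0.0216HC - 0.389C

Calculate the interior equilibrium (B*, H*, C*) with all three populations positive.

From dC/dt = 0: 0.0216H* = 0.389, so H* = 18.
From dB/dt = 0: 1.02(1 - B*/582) = 0.0267·18, giving B* = 582·(1 - 0.471) = 308.
From dH/dt = 0: 0.00542·308 - 0.485 = 0.0432C*, so C* = 1.18/0.0432 = 27.4.

B* ≈ 308, H* ≈ 18, C* ≈ 27.4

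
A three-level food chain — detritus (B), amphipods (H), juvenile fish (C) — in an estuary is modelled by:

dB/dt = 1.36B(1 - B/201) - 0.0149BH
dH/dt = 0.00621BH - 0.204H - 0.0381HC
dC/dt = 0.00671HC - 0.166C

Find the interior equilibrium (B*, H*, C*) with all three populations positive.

B* ≈ 147, H* ≈ 24.7, C* ≈ 18.5

From dC/dt = 0: 0.00671H* = 0.166, so H* = 24.7.
From dB/dt = 0: 1.36(1 - B*/201) = 0.0149·24.7, giving B* = 201·(1 - 0.271) = 147.
From dH/dt = 0: 0.00621·147 - 0.204 = 0.0381C*, so C* = 0.706/0.0381 = 18.5.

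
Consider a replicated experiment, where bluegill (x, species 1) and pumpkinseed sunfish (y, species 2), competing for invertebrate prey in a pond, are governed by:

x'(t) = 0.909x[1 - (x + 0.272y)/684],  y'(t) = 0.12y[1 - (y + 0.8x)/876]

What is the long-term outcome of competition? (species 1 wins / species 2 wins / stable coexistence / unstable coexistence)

stable coexistence

Compare the nullcline intercepts: K1/α12 = 684/0.272 = 2510 > K2 = 876; K2/α21 = 876/0.8 = 1100 > K1 = 684.
Since both inequalities hold, each species can invade when rare, so the interior equilibrium is stable.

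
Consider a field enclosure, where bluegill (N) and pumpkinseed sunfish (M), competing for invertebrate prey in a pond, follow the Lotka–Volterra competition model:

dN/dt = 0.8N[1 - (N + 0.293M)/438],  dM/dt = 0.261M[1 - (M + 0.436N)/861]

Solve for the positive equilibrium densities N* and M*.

Setting both brackets to zero gives the nullclines N + 0.293M = 438 and 0.436N + M = 861.
Substituting M = 861 - 0.436N into the first: N(1 - 0.293·0.436) = 438 - 0.293·861.
So N* = 186/0.872 = 213, and then M* = 861 - 0.436·213 = 768.

N* ≈ 213, M* ≈ 768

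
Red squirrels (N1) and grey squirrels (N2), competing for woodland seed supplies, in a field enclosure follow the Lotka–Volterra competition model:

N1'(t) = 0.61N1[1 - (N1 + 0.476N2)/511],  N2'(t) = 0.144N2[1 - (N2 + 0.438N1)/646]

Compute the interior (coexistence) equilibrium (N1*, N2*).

N1* ≈ 257, N2* ≈ 533

Setting both brackets to zero gives the nullclines N1 + 0.476N2 = 511 and 0.438N1 + N2 = 646.
Substituting N2 = 646 - 0.438N1 into the first: N1(1 - 0.476·0.438) = 511 - 0.476·646.
So N1* = 204/0.792 = 257, and then N2* = 646 - 0.438·257 = 533.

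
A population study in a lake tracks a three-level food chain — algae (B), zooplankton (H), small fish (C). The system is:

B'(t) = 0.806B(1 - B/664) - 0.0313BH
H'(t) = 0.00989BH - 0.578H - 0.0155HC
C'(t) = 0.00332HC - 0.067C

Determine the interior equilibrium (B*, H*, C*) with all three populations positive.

From dC/dt = 0: 0.00332H* = 0.067, so H* = 20.2.
From dB/dt = 0: 0.806(1 - B*/664) = 0.0313·20.2, giving B* = 664·(1 - 0.784) = 144.
From dH/dt = 0: 0.00989·144 - 0.578 = 0.0155C*, so C* = 0.842/0.0155 = 54.4.

B* ≈ 144, H* ≈ 20.2, C* ≈ 54.4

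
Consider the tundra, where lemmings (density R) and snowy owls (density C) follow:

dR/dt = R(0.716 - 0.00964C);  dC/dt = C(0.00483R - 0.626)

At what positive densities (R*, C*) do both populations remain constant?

R* ≈ 130, C* ≈ 74.3

Set dC/dt = 0 with C > 0: 0.00483R - 0.626 = 0, so R* = 0.626/0.00483 = 130.
Set dR/dt = 0 with R > 0: 0.716 - 0.00964C = 0, so C* = 0.716/0.00964 = 74.3.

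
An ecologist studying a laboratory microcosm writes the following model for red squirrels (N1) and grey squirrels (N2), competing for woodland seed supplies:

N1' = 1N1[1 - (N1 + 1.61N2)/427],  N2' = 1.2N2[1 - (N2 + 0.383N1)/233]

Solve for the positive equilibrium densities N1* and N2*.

N1* ≈ 135, N2* ≈ 181

Setting both brackets to zero gives the nullclines N1 + 1.61N2 = 427 and 0.383N1 + N2 = 233.
Substituting N2 = 233 - 0.383N1 into the first: N1(1 - 1.61·0.383) = 427 - 1.61·233.
So N1* = 51.9/0.383 = 135, and then N2* = 233 - 0.383·135 = 181.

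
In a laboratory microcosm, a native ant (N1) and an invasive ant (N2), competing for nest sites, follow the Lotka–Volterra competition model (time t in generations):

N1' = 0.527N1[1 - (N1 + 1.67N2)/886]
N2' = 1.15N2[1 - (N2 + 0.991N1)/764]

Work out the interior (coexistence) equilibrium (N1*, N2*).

N1* ≈ 595, N2* ≈ 174

Setting both brackets to zero gives the nullclines N1 + 1.67N2 = 886 and 0.991N1 + N2 = 764.
Substituting N2 = 764 - 0.991N1 into the first: N1(1 - 1.67·0.991) = 886 - 1.67·764.
So N1* = -390/-0.655 = 595, and then N2* = 764 - 0.991·595 = 174.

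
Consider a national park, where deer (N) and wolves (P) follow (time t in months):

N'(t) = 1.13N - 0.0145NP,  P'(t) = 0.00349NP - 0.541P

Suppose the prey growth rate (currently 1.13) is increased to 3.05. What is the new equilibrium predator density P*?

P* ≈ 210

At the interior fixed point, setting dN/dt = 0 with N > 0 fixes P* = (prey growth rate)/(NP coefficient) — independent of the other coefficients.
With the change, P* = 3.05/0.0145 = 210; it rises from 77.9.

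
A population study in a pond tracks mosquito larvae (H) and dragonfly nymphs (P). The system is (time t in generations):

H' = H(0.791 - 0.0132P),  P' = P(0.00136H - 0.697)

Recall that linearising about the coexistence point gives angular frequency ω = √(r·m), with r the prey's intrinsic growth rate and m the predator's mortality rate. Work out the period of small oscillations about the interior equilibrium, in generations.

Here r = 0.791 and m = 0.697, so r·m = 0.551.
ω = √0.551 = 0.743 per generation, hence T = 2π/ω ≈ 8.46 generations.

T ≈ 8.46 generations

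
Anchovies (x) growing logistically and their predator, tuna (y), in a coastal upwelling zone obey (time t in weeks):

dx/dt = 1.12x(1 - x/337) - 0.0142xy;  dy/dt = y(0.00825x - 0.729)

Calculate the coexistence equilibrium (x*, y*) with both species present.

x* ≈ 88.4, y* ≈ 58.2

From dy/dt = 0 with y > 0: 0.00825x* = 0.729, so x* = 88.4.
Substitute into dx/dt = 0: 1.12(1 - 88.4/337) = 0.0142y*.
The bracket is 0.738, giving y* = 0.826/0.0142 = 58.2.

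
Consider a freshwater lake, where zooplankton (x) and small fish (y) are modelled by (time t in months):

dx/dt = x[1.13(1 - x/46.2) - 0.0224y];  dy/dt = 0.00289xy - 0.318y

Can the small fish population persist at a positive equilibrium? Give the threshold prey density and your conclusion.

Threshold x = 110; K < 110, so no, the predator goes extinct.

The predator equation gives dy/dt > 0 only when x > 0.318/0.00289 = 110.
Without the predator, x → K = 46.2. Since 46.2 < 110, the predator cannot invade.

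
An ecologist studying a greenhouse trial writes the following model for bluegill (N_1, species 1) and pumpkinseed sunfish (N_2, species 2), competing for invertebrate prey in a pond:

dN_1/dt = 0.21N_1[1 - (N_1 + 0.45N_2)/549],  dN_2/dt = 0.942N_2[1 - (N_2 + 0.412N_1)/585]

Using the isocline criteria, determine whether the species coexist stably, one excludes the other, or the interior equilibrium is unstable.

Compare the nullcline intercepts: K1/α12 = 549/0.45 = 1220 > K2 = 585; K2/α21 = 585/0.412 = 1420 > K1 = 549.
Since both inequalities hold, each species can invade when rare, so the interior equilibrium is stable.

stable coexistence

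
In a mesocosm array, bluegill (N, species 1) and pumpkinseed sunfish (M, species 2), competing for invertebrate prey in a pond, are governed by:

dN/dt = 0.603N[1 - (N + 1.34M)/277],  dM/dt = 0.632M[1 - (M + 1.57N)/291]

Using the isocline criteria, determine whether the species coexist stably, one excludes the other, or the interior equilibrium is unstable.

unstable coexistence (outcome depends on initial conditions)

Compare the nullcline intercepts: K1/α12 = 277/1.34 = 207 < K2 = 291; K2/α21 = 291/1.57 = 185 < K1 = 277.
Since both are reversed, neither can invade when rare; the interior point is a saddle.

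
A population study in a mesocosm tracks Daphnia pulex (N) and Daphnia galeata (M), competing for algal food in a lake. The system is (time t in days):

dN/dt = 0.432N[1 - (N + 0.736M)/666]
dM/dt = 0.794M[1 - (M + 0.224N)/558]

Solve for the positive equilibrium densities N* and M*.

Setting both brackets to zero gives the nullclines N + 0.736M = 666 and 0.224N + M = 558.
Substituting M = 558 - 0.224N into the first: N(1 - 0.736·0.224) = 666 - 0.736·558.
So N* = 255/0.835 = 306, and then M* = 558 - 0.224·306 = 490.

N* ≈ 306, M* ≈ 490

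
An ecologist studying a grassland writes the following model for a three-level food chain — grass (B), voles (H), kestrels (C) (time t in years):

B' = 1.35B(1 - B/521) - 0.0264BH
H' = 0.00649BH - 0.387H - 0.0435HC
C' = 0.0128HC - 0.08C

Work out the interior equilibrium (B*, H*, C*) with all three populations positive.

B* ≈ 457, H* ≈ 6.25, C* ≈ 59.3

From dC/dt = 0: 0.0128H* = 0.08, so H* = 6.25.
From dB/dt = 0: 1.35(1 - B*/521) = 0.0264·6.25, giving B* = 521·(1 - 0.122) = 457.
From dH/dt = 0: 0.00649·457 - 0.387 = 0.0435C*, so C* = 2.58/0.0435 = 59.3.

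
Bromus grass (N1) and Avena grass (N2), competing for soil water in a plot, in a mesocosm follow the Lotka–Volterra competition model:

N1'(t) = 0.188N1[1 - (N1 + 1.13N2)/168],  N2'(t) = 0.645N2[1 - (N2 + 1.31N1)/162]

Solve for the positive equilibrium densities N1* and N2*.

Setting both brackets to zero gives the nullclines N1 + 1.13N2 = 168 and 1.31N1 + N2 = 162.
Substituting N2 = 162 - 1.31N1 into the first: N1(1 - 1.13·1.31) = 168 - 1.13·162.
So N1* = -15.1/-0.48 = 31.4, and then N2* = 162 - 1.31·31.4 = 121.

N1* ≈ 31.4, N2* ≈ 121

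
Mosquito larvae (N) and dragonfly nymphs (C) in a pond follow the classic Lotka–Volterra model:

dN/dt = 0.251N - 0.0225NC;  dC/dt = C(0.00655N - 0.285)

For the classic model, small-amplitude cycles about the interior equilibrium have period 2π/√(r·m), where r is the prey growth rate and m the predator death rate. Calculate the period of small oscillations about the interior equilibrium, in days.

T ≈ 23.5 days

Here r = 0.251 and m = 0.285, so r·m = 0.0715.
ω = √0.0715 = 0.267 per day, hence T = 2π/ω ≈ 23.5 days.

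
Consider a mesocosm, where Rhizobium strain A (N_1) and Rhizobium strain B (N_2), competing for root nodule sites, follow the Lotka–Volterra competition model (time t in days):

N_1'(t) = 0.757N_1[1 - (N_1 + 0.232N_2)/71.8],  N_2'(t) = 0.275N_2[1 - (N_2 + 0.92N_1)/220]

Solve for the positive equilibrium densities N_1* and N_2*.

Setting both brackets to zero gives the nullclines N_1 + 0.232N_2 = 71.8 and 0.92N_1 + N_2 = 220.
Substituting N_2 = 220 - 0.92N_1 into the first: N_1(1 - 0.232·0.92) = 71.8 - 0.232·220.
So N_1* = 20.8/0.787 = 26.4, and then N_2* = 220 - 0.92·26.4 = 196.

N_1* ≈ 26.4, N_2* ≈ 196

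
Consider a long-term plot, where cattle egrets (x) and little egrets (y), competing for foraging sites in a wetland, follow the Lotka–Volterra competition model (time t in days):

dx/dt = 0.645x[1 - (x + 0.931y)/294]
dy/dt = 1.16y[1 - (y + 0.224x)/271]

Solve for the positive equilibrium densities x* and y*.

x* ≈ 52.7, y* ≈ 259

Setting both brackets to zero gives the nullclines x + 0.931y = 294 and 0.224x + y = 271.
Substituting y = 271 - 0.224x into the first: x(1 - 0.931·0.224) = 294 - 0.931·271.
So x* = 41.7/0.791 = 52.7, and then y* = 271 - 0.224·52.7 = 259.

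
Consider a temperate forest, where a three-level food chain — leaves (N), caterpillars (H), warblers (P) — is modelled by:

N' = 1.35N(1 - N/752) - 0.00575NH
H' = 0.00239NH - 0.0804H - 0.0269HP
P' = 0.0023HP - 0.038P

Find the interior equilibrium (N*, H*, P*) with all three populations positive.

N* ≈ 699, H* ≈ 16.5, P* ≈ 59.1

From dP/dt = 0: 0.0023H* = 0.038, so H* = 16.5.
From dN/dt = 0: 1.35(1 - N*/752) = 0.00575·16.5, giving N* = 752·(1 - 0.0704) = 699.
From dH/dt = 0: 0.00239·699 - 0.0804 = 0.0269P*, so P* = 1.59/0.0269 = 59.1.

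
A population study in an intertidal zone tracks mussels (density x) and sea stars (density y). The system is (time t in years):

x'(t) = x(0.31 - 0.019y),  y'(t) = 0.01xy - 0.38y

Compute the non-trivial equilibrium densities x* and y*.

x* ≈ 38, y* ≈ 16.3

Set dy/dt = 0 with y > 0: 0.01x - 0.38 = 0, so x* = 0.38/0.01 = 38.
Set dx/dt = 0 with x > 0: 0.31 - 0.019y = 0, so y* = 0.31/0.019 = 16.3.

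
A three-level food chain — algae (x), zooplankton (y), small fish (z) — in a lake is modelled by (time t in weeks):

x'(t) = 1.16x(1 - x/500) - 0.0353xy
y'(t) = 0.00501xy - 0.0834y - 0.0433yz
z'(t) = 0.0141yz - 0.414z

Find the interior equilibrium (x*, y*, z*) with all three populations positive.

x* ≈ 53.2, y* ≈ 29.4, z* ≈ 4.23

From dz/dt = 0: 0.0141y* = 0.414, so y* = 29.4.
From dx/dt = 0: 1.16(1 - x*/500) = 0.0353·29.4, giving x* = 500·(1 - 0.894) = 53.2.
From dy/dt = 0: 0.00501·53.2 - 0.0834 = 0.0433z*, so z* = 0.183/0.0433 = 4.23.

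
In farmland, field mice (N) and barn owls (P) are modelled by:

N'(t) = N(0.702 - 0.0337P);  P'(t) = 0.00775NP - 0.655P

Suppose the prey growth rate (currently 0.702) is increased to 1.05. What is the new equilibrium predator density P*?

P* ≈ 31.2

At the interior fixed point, setting dN/dt = 0 with N > 0 fixes P* = (prey growth rate)/(NP coefficient) — independent of the other coefficients.
With the change, P* = 1.05/0.0337 = 31.2; it rises from 20.8.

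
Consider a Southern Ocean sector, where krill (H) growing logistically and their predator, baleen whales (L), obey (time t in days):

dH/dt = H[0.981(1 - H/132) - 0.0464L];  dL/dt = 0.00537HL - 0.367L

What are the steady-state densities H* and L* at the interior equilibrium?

H* ≈ 68.3, L* ≈ 10.2

From dL/dt = 0 with L > 0: 0.00537H* = 0.367, so H* = 68.3.
Substitute into dH/dt = 0: 0.981(1 - 68.3/132) = 0.0464L*.
The bracket is 0.482, giving L* = 0.473/0.0464 = 10.2.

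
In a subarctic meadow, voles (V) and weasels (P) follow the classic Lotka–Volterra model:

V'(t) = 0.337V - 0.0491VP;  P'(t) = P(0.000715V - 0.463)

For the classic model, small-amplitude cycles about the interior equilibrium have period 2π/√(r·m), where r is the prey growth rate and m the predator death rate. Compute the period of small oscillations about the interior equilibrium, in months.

Here r = 0.337 and m = 0.463, so r·m = 0.156.
ω = √0.156 = 0.395 per month, hence T = 2π/ω ≈ 15.9 months.

T ≈ 15.9 months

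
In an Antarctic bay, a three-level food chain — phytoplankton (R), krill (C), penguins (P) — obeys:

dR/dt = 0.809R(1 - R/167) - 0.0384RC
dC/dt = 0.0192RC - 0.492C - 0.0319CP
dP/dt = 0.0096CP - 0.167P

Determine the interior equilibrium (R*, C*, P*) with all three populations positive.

R* ≈ 29.1, C* ≈ 17.4, P* ≈ 2.1

From dP/dt = 0: 0.0096C* = 0.167, so C* = 17.4.
From dR/dt = 0: 0.809(1 - R*/167) = 0.0384·17.4, giving R* = 167·(1 - 0.826) = 29.1.
From dC/dt = 0: 0.0192·29.1 - 0.492 = 0.0319P*, so P* = 0.0668/0.0319 = 2.1.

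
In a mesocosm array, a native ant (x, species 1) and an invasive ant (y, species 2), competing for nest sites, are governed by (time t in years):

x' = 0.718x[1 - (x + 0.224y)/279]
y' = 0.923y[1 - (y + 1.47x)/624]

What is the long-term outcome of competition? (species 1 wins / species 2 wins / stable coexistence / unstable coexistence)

Compare the nullcline intercepts: K1/α12 = 279/0.224 = 1250 > K2 = 624; K2/α21 = 624/1.47 = 424 > K1 = 279.
Since both inequalities hold, each species can invade when rare, so the interior equilibrium is stable.

stable coexistence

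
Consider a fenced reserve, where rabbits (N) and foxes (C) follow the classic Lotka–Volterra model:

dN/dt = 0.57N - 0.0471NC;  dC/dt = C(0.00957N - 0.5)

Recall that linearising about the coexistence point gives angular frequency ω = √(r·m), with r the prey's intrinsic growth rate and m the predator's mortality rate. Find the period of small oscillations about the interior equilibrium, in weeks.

T ≈ 11.8 weeks

Here r = 0.57 and m = 0.5, so r·m = 0.285.
ω = √0.285 = 0.534 per week, hence T = 2π/ω ≈ 11.8 weeks.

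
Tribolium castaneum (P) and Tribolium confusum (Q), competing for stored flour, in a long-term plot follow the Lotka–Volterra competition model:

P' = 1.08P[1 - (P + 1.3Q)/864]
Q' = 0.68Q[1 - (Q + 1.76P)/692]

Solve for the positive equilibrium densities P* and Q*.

Setting both brackets to zero gives the nullclines P + 1.3Q = 864 and 1.76P + Q = 692.
Substituting Q = 692 - 1.76P into the first: P(1 - 1.3·1.76) = 864 - 1.3·692.
So P* = -35.6/-1.29 = 27.6, and then Q* = 692 - 1.76·27.6 = 643.

P* ≈ 27.6, Q* ≈ 643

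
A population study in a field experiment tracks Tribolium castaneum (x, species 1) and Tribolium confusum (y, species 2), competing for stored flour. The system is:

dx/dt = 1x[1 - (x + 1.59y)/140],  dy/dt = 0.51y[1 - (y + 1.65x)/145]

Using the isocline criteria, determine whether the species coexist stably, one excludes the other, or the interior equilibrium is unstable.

Compare the nullcline intercepts: K1/α12 = 140/1.59 = 88.1 < K2 = 145; K2/α21 = 145/1.65 = 87.9 < K1 = 140.
Since both are reversed, neither can invade when rare; the interior point is a saddle.

unstable coexistence (outcome depends on initial conditions)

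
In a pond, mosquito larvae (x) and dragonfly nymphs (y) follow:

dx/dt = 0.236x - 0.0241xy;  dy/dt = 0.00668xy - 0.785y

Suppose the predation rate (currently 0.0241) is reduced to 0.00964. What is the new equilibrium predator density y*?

At the interior fixed point, setting dx/dt = 0 with x > 0 fixes y* = (prey growth rate)/(xy coefficient) — independent of the other coefficients.
With the change, y* = 0.236/0.00964 = 24.5; it rises from 9.79.

y* ≈ 24.5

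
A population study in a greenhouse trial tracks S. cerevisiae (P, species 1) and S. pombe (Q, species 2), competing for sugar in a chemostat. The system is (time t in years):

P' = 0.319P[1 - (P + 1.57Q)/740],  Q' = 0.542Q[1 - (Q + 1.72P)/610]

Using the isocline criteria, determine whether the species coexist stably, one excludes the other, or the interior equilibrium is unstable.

Compare the nullcline intercepts: K1/α12 = 740/1.57 = 471 < K2 = 610; K2/α21 = 610/1.72 = 355 < K1 = 740.
Since both are reversed, neither can invade when rare; the interior point is a saddle.

unstable coexistence (outcome depends on initial conditions)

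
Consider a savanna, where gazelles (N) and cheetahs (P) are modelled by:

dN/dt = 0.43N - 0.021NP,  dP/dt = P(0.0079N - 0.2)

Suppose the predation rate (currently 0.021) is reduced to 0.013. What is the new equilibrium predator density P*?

P* ≈ 33.1

At the interior fixed point, setting dN/dt = 0 with N > 0 fixes P* = (prey growth rate)/(NP coefficient) — independent of the other coefficients.
With the change, P* = 0.43/0.013 = 33.1; it rises from 20.5.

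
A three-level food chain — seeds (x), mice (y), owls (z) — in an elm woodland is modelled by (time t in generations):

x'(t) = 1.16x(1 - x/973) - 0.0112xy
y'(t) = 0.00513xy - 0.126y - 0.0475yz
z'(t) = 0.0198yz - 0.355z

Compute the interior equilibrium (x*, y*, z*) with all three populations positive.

From dz/dt = 0: 0.0198y* = 0.355, so y* = 17.9.
From dx/dt = 0: 1.16(1 - x*/973) = 0.0112·17.9, giving x* = 973·(1 - 0.173) = 805.
From dy/dt = 0: 0.00513·805 - 0.126 = 0.0475z*, so z* = 4/0.0475 = 84.2.

x* ≈ 805, y* ≈ 17.9, z* ≈ 84.2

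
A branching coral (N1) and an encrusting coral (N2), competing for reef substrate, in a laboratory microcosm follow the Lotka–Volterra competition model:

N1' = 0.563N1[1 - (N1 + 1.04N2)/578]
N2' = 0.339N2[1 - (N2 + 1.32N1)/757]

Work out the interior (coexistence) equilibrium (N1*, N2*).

N1* ≈ 561, N2* ≈ 16

Setting both brackets to zero gives the nullclines N1 + 1.04N2 = 578 and 1.32N1 + N2 = 757.
Substituting N2 = 757 - 1.32N1 into the first: N1(1 - 1.04·1.32) = 578 - 1.04·757.
So N1* = -209/-0.373 = 561, and then N2* = 757 - 1.32·561 = 16.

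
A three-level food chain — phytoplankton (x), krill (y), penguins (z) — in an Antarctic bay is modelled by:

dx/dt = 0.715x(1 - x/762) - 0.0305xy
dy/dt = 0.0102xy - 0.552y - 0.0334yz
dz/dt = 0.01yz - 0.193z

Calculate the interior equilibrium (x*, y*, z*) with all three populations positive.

From dz/dt = 0: 0.01y* = 0.193, so y* = 19.3.
From dx/dt = 0: 0.715(1 - x*/762) = 0.0305·19.3, giving x* = 762·(1 - 0.823) = 135.
From dy/dt = 0: 0.0102·135 - 0.552 = 0.0334z*, so z* = 0.821/0.0334 = 24.6.

x* ≈ 135, y* ≈ 19.3, z* ≈ 24.6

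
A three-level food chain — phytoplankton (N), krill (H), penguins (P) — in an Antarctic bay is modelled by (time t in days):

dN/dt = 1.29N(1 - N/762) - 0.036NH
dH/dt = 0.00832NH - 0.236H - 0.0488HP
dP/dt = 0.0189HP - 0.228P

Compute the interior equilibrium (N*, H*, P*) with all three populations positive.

N* ≈ 505, H* ≈ 12.1, P* ≈ 81.3

From dP/dt = 0: 0.0189H* = 0.228, so H* = 12.1.
From dN/dt = 0: 1.29(1 - N*/762) = 0.036·12.1, giving N* = 762·(1 - 0.337) = 505.
From dH/dt = 0: 0.00832·505 - 0.236 = 0.0488P*, so P* = 3.97/0.0488 = 81.3.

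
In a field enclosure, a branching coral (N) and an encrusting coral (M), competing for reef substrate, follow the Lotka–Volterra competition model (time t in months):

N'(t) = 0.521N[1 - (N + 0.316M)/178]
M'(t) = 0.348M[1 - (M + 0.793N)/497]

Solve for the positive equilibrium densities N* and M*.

N* ≈ 28, M* ≈ 475

Setting both brackets to zero gives the nullclines N + 0.316M = 178 and 0.793N + M = 497.
Substituting M = 497 - 0.793N into the first: N(1 - 0.316·0.793) = 178 - 0.316·497.
So N* = 20.9/0.749 = 28, and then M* = 497 - 0.793·28 = 475.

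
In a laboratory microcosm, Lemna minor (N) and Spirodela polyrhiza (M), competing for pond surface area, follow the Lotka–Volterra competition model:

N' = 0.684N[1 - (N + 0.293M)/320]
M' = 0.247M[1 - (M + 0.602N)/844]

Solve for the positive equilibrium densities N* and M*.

Setting both brackets to zero gives the nullclines N + 0.293M = 320 and 0.602N + M = 844.
Substituting M = 844 - 0.602N into the first: N(1 - 0.293·0.602) = 320 - 0.293·844.
So N* = 72.7/0.824 = 88.3, and then M* = 844 - 0.602·88.3 = 791.

N* ≈ 88.3, M* ≈ 791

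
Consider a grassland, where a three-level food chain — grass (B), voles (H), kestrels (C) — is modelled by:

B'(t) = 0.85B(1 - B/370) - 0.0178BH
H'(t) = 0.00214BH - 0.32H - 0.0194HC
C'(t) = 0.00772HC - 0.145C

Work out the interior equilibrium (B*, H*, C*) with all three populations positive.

B* ≈ 224, H* ≈ 18.8, C* ≈ 8.27

From dC/dt = 0: 0.00772H* = 0.145, so H* = 18.8.
From dB/dt = 0: 0.85(1 - B*/370) = 0.0178·18.8, giving B* = 370·(1 - 0.393) = 224.
From dH/dt = 0: 0.00214·224 - 0.32 = 0.0194C*, so C* = 0.16/0.0194 = 8.27.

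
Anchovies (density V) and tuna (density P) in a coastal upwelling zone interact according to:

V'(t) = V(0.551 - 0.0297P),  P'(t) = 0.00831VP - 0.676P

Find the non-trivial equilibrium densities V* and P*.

Set dP/dt = 0 with P > 0: 0.00831V - 0.676 = 0, so V* = 0.676/0.00831 = 81.3.
Set dV/dt = 0 with V > 0: 0.551 - 0.0297P = 0, so P* = 0.551/0.0297 = 18.6.

V* ≈ 81.3, P* ≈ 18.6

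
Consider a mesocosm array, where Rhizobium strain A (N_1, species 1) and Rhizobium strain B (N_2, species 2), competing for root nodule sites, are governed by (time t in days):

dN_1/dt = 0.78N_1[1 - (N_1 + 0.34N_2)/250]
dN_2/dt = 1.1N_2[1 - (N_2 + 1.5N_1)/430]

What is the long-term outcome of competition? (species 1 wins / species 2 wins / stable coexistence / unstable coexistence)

stable coexistence

Compare the nullcline intercepts: K1/α12 = 250/0.34 = 735 > K2 = 430; K2/α21 = 430/1.5 = 287 > K1 = 250.
Since both inequalities hold, each species can invade when rare, so the interior equilibrium is stable.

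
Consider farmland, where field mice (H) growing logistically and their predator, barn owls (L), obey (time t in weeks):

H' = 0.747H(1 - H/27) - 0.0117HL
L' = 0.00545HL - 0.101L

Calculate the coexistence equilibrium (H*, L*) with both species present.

From dL/dt = 0 with L > 0: 0.00545H* = 0.101, so H* = 18.5.
Substitute into dH/dt = 0: 0.747(1 - 18.5/27) = 0.0117L*.
The bracket is 0.314, giving L* = 0.234/0.0117 = 20.

H* ≈ 18.5, L* ≈ 20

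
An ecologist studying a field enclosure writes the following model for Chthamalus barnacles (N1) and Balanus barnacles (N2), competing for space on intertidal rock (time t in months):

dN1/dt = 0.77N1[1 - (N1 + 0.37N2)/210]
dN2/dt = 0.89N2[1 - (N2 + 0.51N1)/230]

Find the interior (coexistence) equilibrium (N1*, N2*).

Setting both brackets to zero gives the nullclines N1 + 0.37N2 = 210 and 0.51N1 + N2 = 230.
Substituting N2 = 230 - 0.51N1 into the first: N1(1 - 0.37·0.51) = 210 - 0.37·230.
So N1* = 125/0.811 = 154, and then N2* = 230 - 0.51·154 = 151.

N1* ≈ 154, N2* ≈ 151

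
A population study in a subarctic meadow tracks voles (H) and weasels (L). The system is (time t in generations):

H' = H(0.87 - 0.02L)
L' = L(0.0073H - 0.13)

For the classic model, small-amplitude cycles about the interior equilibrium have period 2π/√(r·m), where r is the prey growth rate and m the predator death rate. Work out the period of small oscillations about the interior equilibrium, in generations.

T ≈ 18.7 generations

Here r = 0.87 and m = 0.13, so r·m = 0.113.
ω = √0.113 = 0.336 per generation, hence T = 2π/ω ≈ 18.7 generations.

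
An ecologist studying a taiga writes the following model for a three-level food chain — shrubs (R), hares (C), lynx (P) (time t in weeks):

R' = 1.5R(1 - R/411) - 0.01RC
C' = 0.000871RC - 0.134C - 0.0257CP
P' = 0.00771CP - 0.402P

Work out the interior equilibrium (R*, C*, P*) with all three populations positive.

From dP/dt = 0: 0.00771C* = 0.402, so C* = 52.1.
From dR/dt = 0: 1.5(1 - R*/411) = 0.01·52.1, giving R* = 411·(1 - 0.348) = 268.
From dC/dt = 0: 0.000871·268 - 0.134 = 0.0257P*, so P* = 0.0995/0.0257 = 3.87.

R* ≈ 268, C* ≈ 52.1, P* ≈ 3.87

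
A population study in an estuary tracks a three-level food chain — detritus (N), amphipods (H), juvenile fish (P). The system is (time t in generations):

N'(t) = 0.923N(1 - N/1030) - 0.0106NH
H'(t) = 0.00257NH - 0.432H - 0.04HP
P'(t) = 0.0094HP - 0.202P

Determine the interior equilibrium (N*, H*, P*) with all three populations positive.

From dP/dt = 0: 0.0094H* = 0.202, so H* = 21.5.
From dN/dt = 0: 0.923(1 - N*/1030) = 0.0106·21.5, giving N* = 1030·(1 - 0.247) = 776.
From dH/dt = 0: 0.00257·776 - 0.432 = 0.04P*, so P* = 1.56/0.04 = 39.

N* ≈ 776, H* ≈ 21.5, P* ≈ 39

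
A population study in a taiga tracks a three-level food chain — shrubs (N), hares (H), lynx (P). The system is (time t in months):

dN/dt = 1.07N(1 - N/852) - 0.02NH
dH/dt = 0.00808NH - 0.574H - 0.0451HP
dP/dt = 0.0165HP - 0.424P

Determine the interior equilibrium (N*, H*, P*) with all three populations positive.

From dP/dt = 0: 0.0165H* = 0.424, so H* = 25.7.
From dN/dt = 0: 1.07(1 - N*/852) = 0.02·25.7, giving N* = 852·(1 - 0.48) = 443.
From dH/dt = 0: 0.00808·443 - 0.574 = 0.0451P*, so P* = 3/0.0451 = 66.6.

N* ≈ 443, H* ≈ 25.7, P* ≈ 66.6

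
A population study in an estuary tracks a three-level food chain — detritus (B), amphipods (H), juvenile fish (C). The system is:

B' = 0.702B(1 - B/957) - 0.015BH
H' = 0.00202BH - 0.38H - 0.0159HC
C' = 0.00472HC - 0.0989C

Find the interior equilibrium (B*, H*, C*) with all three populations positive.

B* ≈ 529, H* ≈ 21, C* ≈ 43.2

From dC/dt = 0: 0.00472H* = 0.0989, so H* = 21.
From dB/dt = 0: 0.702(1 - B*/957) = 0.015·21, giving B* = 957·(1 - 0.448) = 529.
From dH/dt = 0: 0.00202·529 - 0.38 = 0.0159C*, so C* = 0.688/0.0159 = 43.2.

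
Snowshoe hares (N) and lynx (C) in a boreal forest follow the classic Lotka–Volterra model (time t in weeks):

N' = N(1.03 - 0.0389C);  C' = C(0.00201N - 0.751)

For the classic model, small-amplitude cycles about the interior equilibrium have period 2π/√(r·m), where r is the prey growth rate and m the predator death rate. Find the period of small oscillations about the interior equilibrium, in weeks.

Here r = 1.03 and m = 0.751, so r·m = 0.774.
ω = √0.774 = 0.88 per week, hence T = 2π/ω ≈ 7.14 weeks.

T ≈ 7.14 weeks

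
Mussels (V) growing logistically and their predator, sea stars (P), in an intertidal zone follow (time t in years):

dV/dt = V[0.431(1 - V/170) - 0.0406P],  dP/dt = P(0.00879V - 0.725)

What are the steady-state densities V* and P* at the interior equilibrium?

From dP/dt = 0 with P > 0: 0.00879V* = 0.725, so V* = 82.5.
Substitute into dV/dt = 0: 0.431(1 - 82.5/170) = 0.0406P*.
The bracket is 0.515, giving P* = 0.222/0.0406 = 5.47.

V* ≈ 82.5, P* ≈ 5.47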